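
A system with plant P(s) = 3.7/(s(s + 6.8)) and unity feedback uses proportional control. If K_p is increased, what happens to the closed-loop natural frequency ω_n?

ω_n = √(3.7·K_p), which grows with K_p.

increase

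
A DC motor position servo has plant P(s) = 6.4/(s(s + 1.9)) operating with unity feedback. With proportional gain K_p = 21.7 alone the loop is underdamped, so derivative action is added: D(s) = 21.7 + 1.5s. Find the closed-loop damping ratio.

Forward path: (21.7 + 1.5s)·6.4/(s(s+1.9)). The closed-loop characteristic equation is s² + (1.9 + 6.4·1.5)s + 6.4·21.7 = 0.
That is s² + 11.5s + 138.9 = 0, so ω_n = 11.78 rad/s and ζ = 11.5/(2·11.78) = 0.4879.

ζ = 0.488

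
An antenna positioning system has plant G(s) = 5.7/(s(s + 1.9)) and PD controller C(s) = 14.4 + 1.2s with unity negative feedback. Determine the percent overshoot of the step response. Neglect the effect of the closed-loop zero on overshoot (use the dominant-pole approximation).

Forward path: (14.4 + 1.2s)·5.7/(s(s+1.9)). The closed-loop characteristic equation is s² + (1.9 + 5.7·1.2)s + 5.7·14.4 = 0.
That is s² + 8.74s + 82.08 = 0, so ω_n = 9.06 rad/s and ζ = 8.74/(2·9.06) = 0.4824.
%OS = 100·exp(−πζ/√(1−ζ²)) = 17.7%.

17.7%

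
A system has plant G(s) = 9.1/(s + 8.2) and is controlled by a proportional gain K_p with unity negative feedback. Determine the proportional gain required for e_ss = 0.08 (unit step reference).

The loop is type 0, so e_ss(step) = 1/(1 + K_pos) with K_pos = K_p·G(0).
G(0) = 1.11. Require 1/(1 + K_p·1.11) = 0.08, so 1 + 1.11·K_p = 12.5.
K_p = (12.5 − 1)/1.11 = 10.4.

K_p = 10.4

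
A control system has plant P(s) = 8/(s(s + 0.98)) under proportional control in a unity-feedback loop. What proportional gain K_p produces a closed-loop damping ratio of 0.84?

Closed-loop characteristic equation: s² + 0.98s + K_p·8 = 0.
So ω_n = √(8K_p) and 2ζω_n = 0.98, giving ζ = 0.98/(2√(8K_p)).
Setting ζ = 0.84: √(8K_p) = 0.98/(2·0.84) = 0.5833, so K_p = 0.3403/8 = 0.0425.

K_p = 0.0425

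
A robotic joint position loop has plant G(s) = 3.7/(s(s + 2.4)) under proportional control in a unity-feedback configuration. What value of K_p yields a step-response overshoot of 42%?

K_p = 5.49

From %OS = 100·exp(−πζ/√(1−ζ²)) = 42%, ζ = −ln(0.42)/√(π²+ln²(0.42)) = 0.2662.
Characteristic equation s² + 2.4s + 3.7K_p = 0 gives ζ = 2.4/(2√(3.7K_p)).
Setting ζ = 0.2662: √(3.7K_p) = 2.4/(2·0.2662) = 4.508, so K_p = 20.33/3.7 = 5.49.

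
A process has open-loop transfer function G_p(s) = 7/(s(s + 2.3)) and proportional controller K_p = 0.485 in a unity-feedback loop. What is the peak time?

T_p = 2.18 s

The closed-loop denominator s² + 2.3s + 3.395 gives ω_n = √3.395 = 1.843 and ζ = 2.3/(2ω_n) = 0.6241.
Damped frequency ω_d = ω_n√(1−ζ²) = 1.44 rad/s, so peak time T_p = π/ω_d = 2.18 s.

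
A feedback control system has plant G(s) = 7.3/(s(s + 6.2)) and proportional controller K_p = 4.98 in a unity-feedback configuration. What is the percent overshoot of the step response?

15.2%

From 1 + K_pG(s) = 0: s² + 6.2s + 36.35 = 0 ⇒ ω_n = 6.029, ζ = 0.5141.
%OS = 100·exp(−πζ/√(1−ζ²)) = 100·exp(−π·0.5141/√0.7357) = 15.2%.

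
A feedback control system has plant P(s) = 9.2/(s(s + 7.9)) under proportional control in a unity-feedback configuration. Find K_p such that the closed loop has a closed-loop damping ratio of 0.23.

Closed-loop characteristic equation: s² + 7.9s + K_p·9.2 = 0.
So ω_n = √(9.2K_p) and 2ζω_n = 7.9, giving ζ = 7.9/(2√(9.2K_p)).
Setting ζ = 0.23: √(9.2K_p) = 7.9/(2·0.23) = 17.17, so K_p = 294.9/9.2 = 32.1.

K_p = 32.1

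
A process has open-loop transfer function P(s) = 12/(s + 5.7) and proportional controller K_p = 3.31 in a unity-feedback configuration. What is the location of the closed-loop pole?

s = -45.42

Closed-loop transfer function: T(s) = K_p·P(s)/(1 + K_p·P(s)) = 39.72/(s + 5.7 + 39.72) = 39.72/(s + 45.42).
The closed-loop pole is at s = −45.42.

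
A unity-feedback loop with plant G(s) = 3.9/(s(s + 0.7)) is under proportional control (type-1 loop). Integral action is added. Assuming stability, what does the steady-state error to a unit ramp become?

0

The integrator raises the loop to type 2, so K_v → ∞ and e_ss to a ramp is zero.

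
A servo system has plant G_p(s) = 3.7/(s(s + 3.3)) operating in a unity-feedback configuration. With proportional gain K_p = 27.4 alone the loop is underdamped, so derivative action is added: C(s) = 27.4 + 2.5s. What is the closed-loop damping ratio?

Forward path: (27.4 + 2.5s)·3.7/(s(s+3.3)). The closed-loop characteristic equation is s² + (3.3 + 3.7·2.5)s + 3.7·27.4 = 0.
That is s² + 12.55s + 101.4 = 0, so ω_n = 10.07 rad/s and ζ = 12.55/(2·10.07) = 0.6232.

ζ = 0.623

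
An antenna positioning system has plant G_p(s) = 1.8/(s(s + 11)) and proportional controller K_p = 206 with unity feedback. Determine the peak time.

From 1 + K_pG_p(s) = 0: s² + 11s + 370.8 = 0 ⇒ ω_n = 19.26, ζ = 0.2856.
Damped frequency ω_d = ω_n√(1−ζ²) = 18.45 rad/s, so peak time T_p = π/ω_d = 0.17 s.

T_p = 0.17 s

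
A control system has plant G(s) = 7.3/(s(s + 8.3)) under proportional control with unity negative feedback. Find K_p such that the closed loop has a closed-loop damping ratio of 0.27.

Closed-loop characteristic equation: s² + 8.3s + K_p·7.3 = 0.
So ω_n = √(7.3K_p) and 2ζω_n = 8.3, giving ζ = 8.3/(2√(7.3K_p)).
Setting ζ = 0.27: √(7.3K_p) = 8.3/(2·0.27) = 15.37, so K_p = 236.2/7.3 = 32.4.

K_p = 32.4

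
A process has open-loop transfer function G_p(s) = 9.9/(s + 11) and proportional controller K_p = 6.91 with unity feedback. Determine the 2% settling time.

T_s ≈ 0.0504 s

Closed-loop transfer function: T(s) = K_p·G_p(s)/(1 + K_p·G_p(s)) = 68.41/(s + 11 + 68.41) = 68.41/(s + 79.41).
Time constant τ = 1/79.41 = 0.01259 s, so the 2% settling time is about 4τ = 0.0504 s.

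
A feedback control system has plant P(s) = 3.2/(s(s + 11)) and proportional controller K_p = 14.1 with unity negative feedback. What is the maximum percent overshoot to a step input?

Closed-loop characteristic equation: s² + 11s + 45.12 = 0, so ω_n = 6.717 rad/s and ζ = 11/(2·6.717) = 0.8188.
%OS = 100·exp(−πζ/√(1−ζ²)) = 100·exp(−π·0.8188/√0.3296) = 1.13%.

1.13%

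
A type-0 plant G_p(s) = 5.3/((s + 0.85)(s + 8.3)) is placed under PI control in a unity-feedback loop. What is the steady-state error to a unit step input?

The PI controller's integrator makes the forward path type 1, so e_ss to a step is zero.

0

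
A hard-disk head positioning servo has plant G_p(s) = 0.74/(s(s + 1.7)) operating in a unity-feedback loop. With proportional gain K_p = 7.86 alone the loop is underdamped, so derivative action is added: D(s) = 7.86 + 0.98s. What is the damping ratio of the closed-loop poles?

ζ = 0.503

Forward path: (7.86 + 0.98s)·0.74/(s(s+1.7)). The closed-loop characteristic equation is s² + (1.7 + 0.74·0.98)s + 0.74·7.86 = 0.
That is s² + 2.425s + 5.816 = 0, so ω_n = 2.412 rad/s and ζ = 2.425/(2·2.412) = 0.5028.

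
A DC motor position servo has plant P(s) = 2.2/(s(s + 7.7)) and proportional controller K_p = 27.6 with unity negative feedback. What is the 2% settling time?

T_s ≈ 1.04 s

From 1 + K_pP(s) = 0: s² + 7.7s + 60.72 = 0 ⇒ ω_n = 7.792, ζ = 0.4941.
2% settling time T_s ≈ 4/(ζω_n) = 4/3.85 = 1.04 s.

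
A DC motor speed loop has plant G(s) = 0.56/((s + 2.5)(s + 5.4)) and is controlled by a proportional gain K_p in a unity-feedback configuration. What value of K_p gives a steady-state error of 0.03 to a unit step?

The loop is type 0, so e_ss(step) = 1/(1 + K_pos) with K_pos = K_p·G(0).
G(0) = 0.04148. Require 1/(1 + K_p·0.04148) = 0.03, so 1 + 0.04148·K_p = 33.33.
K_p = (33.33 − 1)/0.04148 = 779.

K_p = 779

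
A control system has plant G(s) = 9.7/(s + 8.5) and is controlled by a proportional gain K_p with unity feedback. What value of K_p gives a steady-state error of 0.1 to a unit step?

K_p = 7.89

The loop is type 0, so e_ss(step) = 1/(1 + K_pos) with K_pos = K_p·G(0).
G(0) = 1.141. Require 1/(1 + K_p·1.141) = 0.1, so 1 + 1.141·K_p = 10.
K_p = (10 − 1)/1.141 = 7.89.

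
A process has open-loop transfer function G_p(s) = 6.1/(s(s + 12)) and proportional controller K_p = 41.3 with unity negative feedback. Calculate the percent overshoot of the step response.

Closed-loop characteristic equation: s² + 12s + 251.9 = 0, so ω_n = 15.87 rad/s and ζ = 12/(2·15.87) = 0.378.
%OS = 100·exp(−πζ/√(1−ζ²)) = 100·exp(−π·0.378/√0.8571) = 27.7%.

27.7%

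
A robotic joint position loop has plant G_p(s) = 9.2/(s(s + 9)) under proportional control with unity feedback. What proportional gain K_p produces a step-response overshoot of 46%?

From %OS = 100·exp(−πζ/√(1−ζ²)) = 46%, ζ = −ln(0.46)/√(π²+ln²(0.46)) = 0.24.
Characteristic equation s² + 9s + 9.2K_p = 0 gives ζ = 9/(2√(9.2K_p)).
Setting ζ = 0.24: √(9.2K_p) = 9/(2·0.24) = 18.75, so K_p = 351.7/9.2 = 38.2.

K_p = 38.2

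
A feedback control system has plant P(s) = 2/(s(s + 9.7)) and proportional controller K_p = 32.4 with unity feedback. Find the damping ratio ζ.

1 + K_p·P(s) = 0 gives s² + 9.7s + 64.8 = 0.
So ω_n² = 64.8 ⇒ ω_n = 8.05 rad/s, and ζ = 9.7/(2ω_n) = 0.602.

ζ = 0.602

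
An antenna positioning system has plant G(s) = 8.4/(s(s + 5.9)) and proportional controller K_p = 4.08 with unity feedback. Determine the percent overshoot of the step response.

16%

The closed-loop denominator s² + 5.9s + 34.27 gives ω_n = √34.27 = 5.854 and ζ = 5.9/(2ω_n) = 0.5039.
%OS = 100·exp(−πζ/√(1−ζ²)) = 100·exp(−π·0.5039/√0.7461) = 16%.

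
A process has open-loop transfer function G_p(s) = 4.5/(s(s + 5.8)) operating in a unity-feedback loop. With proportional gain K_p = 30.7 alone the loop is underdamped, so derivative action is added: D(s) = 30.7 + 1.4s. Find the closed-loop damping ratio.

ζ = 0.515

Forward path: (30.7 + 1.4s)·4.5/(s(s+5.8)). The closed-loop characteristic equation is s² + (5.8 + 4.5·1.4)s + 4.5·30.7 = 0.
That is s² + 12.1s + 138.2 = 0, so ω_n = 11.75 rad/s and ζ = 12.1/(2·11.75) = 0.5147.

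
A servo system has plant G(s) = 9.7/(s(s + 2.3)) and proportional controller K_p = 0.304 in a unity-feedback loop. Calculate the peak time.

T_p = 2.46 s

From 1 + K_pG(s) = 0: s² + 2.3s + 2.949 = 0 ⇒ ω_n = 1.717, ζ = 0.6697.
Damped frequency ω_d = ω_n√(1−ζ²) = 1.275 rad/s, so peak time T_p = π/ω_d = 2.46 s.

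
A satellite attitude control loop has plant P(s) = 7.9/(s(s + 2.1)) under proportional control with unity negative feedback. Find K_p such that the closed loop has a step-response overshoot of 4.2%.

K_p = 0.277

From %OS = 100·exp(−πζ/√(1−ζ²)) = 4.2%, ζ = −ln(0.042)/√(π²+ln²(0.042)) = 0.7103.
Characteristic equation s² + 2.1s + 7.9K_p = 0 gives ζ = 2.1/(2√(7.9K_p)).
Setting ζ = 0.7103: √(7.9K_p) = 2.1/(2·0.7103) = 1.478, so K_p = 2.185/7.9 = 0.277.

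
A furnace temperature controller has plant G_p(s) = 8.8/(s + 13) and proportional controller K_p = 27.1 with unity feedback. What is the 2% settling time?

Closed-loop transfer function: T(s) = K_p·G_p(s)/(1 + K_p·G_p(s)) = 238.5/(s + 13 + 238.5) = 238.5/(s + 251.5).
Time constant τ = 1/251.5 = 0.003976 s, so the 2% settling time is about 4τ = 0.0159 s.

T_s ≈ 0.0159 s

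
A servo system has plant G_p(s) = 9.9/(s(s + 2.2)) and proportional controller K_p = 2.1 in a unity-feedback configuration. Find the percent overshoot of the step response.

From 1 + K_pG_p(s) = 0: s² + 2.2s + 20.79 = 0 ⇒ ω_n = 4.56, ζ = 0.2412.
%OS = 100·exp(−πζ/√(1−ζ²)) = 100·exp(−π·0.2412/√0.9418) = 45.8%.

45.8%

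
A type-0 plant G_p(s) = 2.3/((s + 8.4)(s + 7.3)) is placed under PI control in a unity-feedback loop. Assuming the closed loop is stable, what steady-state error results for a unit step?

0

The PI controller's integrator makes the forward path type 1, so e_ss to a step is zero.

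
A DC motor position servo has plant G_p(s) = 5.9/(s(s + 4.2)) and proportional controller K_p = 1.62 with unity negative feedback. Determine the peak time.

T_p = 1.38 s

The closed-loop denominator s² + 4.2s + 9.558 gives ω_n = √9.558 = 3.092 and ζ = 4.2/(2ω_n) = 0.6793.
Damped frequency ω_d = ω_n√(1−ζ²) = 2.269 rad/s, so peak time T_p = π/ω_d = 1.38 s.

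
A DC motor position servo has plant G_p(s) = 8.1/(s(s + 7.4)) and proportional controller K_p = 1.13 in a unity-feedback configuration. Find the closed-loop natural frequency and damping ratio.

ω_n = 3.03 rad/s, ζ = 1.22

The closed-loop denominator is s(s+7.4) + 1.13·8.1 = s² + 7.4s + 9.153.
Matching s² + 2ζω_n s + ω_n²: ω_n = √9.153 = 3.025 rad/s and 2ζω_n = 7.4, so ζ = 7.4/(2·3.025) = 1.22.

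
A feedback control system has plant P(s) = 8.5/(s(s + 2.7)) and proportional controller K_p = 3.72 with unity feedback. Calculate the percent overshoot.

From 1 + K_pP(s) = 0: s² + 2.7s + 31.62 = 0 ⇒ ω_n = 5.623, ζ = 0.2401.
%OS = 100·exp(−πζ/√(1−ζ²)) = 100·exp(−π·0.2401/√0.9424) = 46%.

46%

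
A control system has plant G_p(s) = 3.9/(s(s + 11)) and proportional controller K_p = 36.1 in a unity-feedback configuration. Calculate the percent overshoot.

19.3%

The closed-loop denominator s² + 11s + 140.8 gives ω_n = √140.8 = 11.87 and ζ = 11/(2ω_n) = 0.4635.
%OS = 100·exp(−πζ/√(1−ζ²)) = 100·exp(−π·0.4635/√0.7851) = 19.3%.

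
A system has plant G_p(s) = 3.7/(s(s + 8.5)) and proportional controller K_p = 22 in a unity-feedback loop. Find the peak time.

Closed-loop characteristic equation: s² + 8.5s + 81.4 = 0, so ω_n = 9.022 rad/s and ζ = 8.5/(2·9.022) = 0.4711.
Damped frequency ω_d = ω_n√(1−ζ²) = 7.958 rad/s, so peak time T_p = π/ω_d = 0.395 s.

T_p = 0.395 s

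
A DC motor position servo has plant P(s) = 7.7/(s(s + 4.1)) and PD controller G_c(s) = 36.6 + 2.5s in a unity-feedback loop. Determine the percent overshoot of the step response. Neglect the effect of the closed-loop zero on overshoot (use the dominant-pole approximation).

4.78%

Forward path: (36.6 + 2.5s)·7.7/(s(s+4.1)). The closed-loop characteristic equation is s² + (4.1 + 7.7·2.5)s + 7.7·36.6 = 0.
That is s² + 23.35s + 281.8 = 0, so ω_n = 16.79 rad/s and ζ = 23.35/(2·16.79) = 0.6955.
%OS = 100·exp(−πζ/√(1−ζ²)) = 4.78%.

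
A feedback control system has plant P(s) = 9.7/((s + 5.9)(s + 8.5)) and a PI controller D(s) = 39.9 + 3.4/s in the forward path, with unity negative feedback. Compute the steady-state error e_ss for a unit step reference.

0

The open loop D(s)P(s) has a pole at the origin (type 1), so the static position error constant is infinite and e_ss = 1/(1+∞) = 0.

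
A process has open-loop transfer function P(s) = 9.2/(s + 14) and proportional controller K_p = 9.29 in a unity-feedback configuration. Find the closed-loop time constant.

τ = 0.0101 s

Closed-loop transfer function: T(s) = K_p·P(s)/(1 + K_p·P(s)) = 85.47/(s + 14 + 85.47) = 85.47/(s + 99.47).
Time constant τ = 1/99.47 = 0.0101 s.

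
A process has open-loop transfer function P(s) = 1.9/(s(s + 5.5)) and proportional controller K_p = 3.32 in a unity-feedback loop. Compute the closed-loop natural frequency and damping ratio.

1 + K_p·P(s) = 0 gives s² + 5.5s + 6.308 = 0.
Matching s² + 2ζω_n s + ω_n²: ω_n = √6.308 = 2.512 rad/s and 2ζω_n = 5.5, so ζ = 5.5/(2·2.512) = 1.09.

ω_n = 2.51 rad/s, ζ = 1.09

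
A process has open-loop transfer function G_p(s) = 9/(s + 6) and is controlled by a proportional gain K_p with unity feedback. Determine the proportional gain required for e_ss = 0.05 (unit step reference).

K_p = 12.7

The loop is type 0, so e_ss(step) = 1/(1 + K_pos) with K_pos = K_p·G_p(0).
G_p(0) = 1.5. Require 1/(1 + K_p·1.5) = 0.05, so 1 + 1.5·K_p = 20.
K_p = (20 − 1)/1.5 = 12.7.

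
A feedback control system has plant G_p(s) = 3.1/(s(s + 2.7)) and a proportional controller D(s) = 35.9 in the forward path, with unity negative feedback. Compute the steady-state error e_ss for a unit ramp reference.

The loop has one pole at the origin (type 1). Velocity error constant K_v = lim_{s→0} s·D(s)G_p(s) = 35.9·3.1/2.7 = 41.22.
Steady-state error to a unit ramp: e_ss = 1/K_v = 0.0243.

0.0243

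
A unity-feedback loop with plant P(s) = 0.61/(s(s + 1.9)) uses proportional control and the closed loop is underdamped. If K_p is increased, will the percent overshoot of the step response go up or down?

increase

ζ = 1.9/(2√(0.61K_p)) decreases as K_p grows; lower damping means more overshoot.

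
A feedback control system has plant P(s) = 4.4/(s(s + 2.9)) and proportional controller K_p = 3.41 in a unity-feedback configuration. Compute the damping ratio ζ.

ζ = 0.374

1 + K_p·P(s) = 0 gives s² + 2.9s + 15 = 0.
So ω_n² = 15 ⇒ ω_n = 3.873 rad/s, and ζ = 2.9/(2ω_n) = 0.374.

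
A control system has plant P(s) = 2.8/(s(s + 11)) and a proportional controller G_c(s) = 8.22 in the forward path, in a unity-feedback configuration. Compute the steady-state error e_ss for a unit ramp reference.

0.478

The loop has one pole at the origin (type 1). Velocity error constant K_v = lim_{s→0} s·G_c(s)P(s) = 8.22·2.8/11 = 2.092.
Steady-state error to a unit ramp: e_ss = 1/K_v = 0.478.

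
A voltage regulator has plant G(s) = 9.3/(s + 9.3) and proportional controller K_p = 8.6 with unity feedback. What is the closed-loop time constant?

τ = 0.0112 s

Closed-loop transfer function: T(s) = K_p·G(s)/(1 + K_p·G(s)) = 79.98/(s + 9.3 + 79.98) = 79.98/(s + 89.28).
Time constant τ = 1/89.28 = 0.0112 s.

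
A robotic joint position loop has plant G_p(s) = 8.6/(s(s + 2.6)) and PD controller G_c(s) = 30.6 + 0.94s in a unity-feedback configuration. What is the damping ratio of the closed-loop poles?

ζ = 0.329

Forward path: (30.6 + 0.94s)·8.6/(s(s+2.6)). The closed-loop characteristic equation is s² + (2.6 + 8.6·0.94)s + 8.6·30.6 = 0.
That is s² + 10.68s + 263.2 = 0, so ω_n = 16.22 rad/s and ζ = 10.68/(2·16.22) = 0.3293.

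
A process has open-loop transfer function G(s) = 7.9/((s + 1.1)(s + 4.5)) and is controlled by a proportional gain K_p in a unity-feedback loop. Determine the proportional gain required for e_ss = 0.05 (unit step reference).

For a type-0 loop with proportional control, e_ss = 1/(1 + K_p·G(0)).
G(0) = 1.596. Require 1/(1 + K_p·1.596) = 0.05, so 1 + 1.596·K_p = 20.
K_p = (20 − 1)/1.596 = 11.9.

K_p = 11.9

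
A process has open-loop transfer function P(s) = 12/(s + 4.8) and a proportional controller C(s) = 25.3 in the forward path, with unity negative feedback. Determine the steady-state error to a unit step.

The loop is type 0. Static position error constant K_pos = C(0)·P(0) = 25.3·2.5 = 63.25.
Steady-state error to a unit step: e_ss = 1/(1+K_pos) = 1/64.25 = 0.0156.

0.0156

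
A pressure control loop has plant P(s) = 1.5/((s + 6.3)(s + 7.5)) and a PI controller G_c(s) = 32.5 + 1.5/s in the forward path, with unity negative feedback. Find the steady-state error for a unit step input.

The open loop G_c(s)P(s) has a pole at the origin (type 1), so the static position error constant is infinite and e_ss = 1/(1+∞) = 0.

0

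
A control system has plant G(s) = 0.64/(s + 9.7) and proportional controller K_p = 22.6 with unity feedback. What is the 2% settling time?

T_s ≈ 0.166 s

Closed-loop transfer function: T(s) = K_p·G(s)/(1 + K_p·G(s)) = 14.46/(s + 9.7 + 14.46) = 14.46/(s + 24.16).
Time constant τ = 1/24.16 = 0.04138 s, so the 2% settling time is about 4τ = 0.166 s.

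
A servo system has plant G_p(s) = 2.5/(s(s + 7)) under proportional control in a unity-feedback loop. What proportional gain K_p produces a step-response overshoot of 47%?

From %OS = 100·exp(−πζ/√(1−ζ²)) = 47%, ζ = −ln(0.47)/√(π²+ln²(0.47)) = 0.2337.
Characteristic equation s² + 7s + 2.5K_p = 0 gives ζ = 7/(2√(2.5K_p)).
Setting ζ = 0.2337: √(2.5K_p) = 7/(2·0.2337) = 14.98, so K_p = 224.3/2.5 = 89.7.

K_p = 89.7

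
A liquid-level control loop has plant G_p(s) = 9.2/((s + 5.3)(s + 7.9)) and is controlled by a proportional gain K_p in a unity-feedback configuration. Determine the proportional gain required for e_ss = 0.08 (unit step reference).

Steady-state error for a unit step on this type-0 loop is 1/(1 + K_p·G_p(0)).
G_p(0) = 0.2197. Require 1/(1 + K_p·0.2197) = 0.08, so 1 + 0.2197·K_p = 12.5.
K_p = (12.5 − 1)/0.2197 = 52.3.

K_p = 52.3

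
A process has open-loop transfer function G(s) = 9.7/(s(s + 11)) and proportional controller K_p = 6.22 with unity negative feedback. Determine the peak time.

Closed-loop characteristic equation: s² + 11s + 60.33 = 0, so ω_n = 7.767 rad/s and ζ = 11/(2·7.767) = 0.7081.
Damped frequency ω_d = ω_n√(1−ζ²) = 5.485 rad/s, so peak time T_p = π/ω_d = 0.573 s.

T_p = 0.573 s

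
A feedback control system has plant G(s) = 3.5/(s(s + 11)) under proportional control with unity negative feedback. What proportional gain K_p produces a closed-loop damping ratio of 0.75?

Closed-loop characteristic equation: s² + 11s + K_p·3.5 = 0.
So ω_n = √(3.5K_p) and 2ζω_n = 11, giving ζ = 11/(2√(3.5K_p)).
Setting ζ = 0.75: √(3.5K_p) = 11/(2·0.75) = 7.333, so K_p = 53.78/3.5 = 15.4.

K_p = 15.4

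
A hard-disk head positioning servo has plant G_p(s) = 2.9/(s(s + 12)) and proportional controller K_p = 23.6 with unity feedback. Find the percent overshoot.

Closed-loop characteristic equation: s² + 12s + 68.44 = 0, so ω_n = 8.273 rad/s and ζ = 12/(2·8.273) = 0.7253.
%OS = 100·exp(−πζ/√(1−ζ²)) = 100·exp(−π·0.7253/√0.474) = 3.65%.

3.65%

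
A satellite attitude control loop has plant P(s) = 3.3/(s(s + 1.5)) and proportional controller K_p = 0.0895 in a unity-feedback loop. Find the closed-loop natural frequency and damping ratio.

With unity feedback the closed-loop characteristic equation is s² + 1.5s + 0.0895·3.3 = s² + 1.5s + 0.2953 = 0.
Matching s² + 2ζω_n s + ω_n²: ω_n = √0.2953 = 0.5435 rad/s and 2ζω_n = 1.5, so ζ = 1.5/(2·0.5435) = 1.38.

ω_n = 0.543 rad/s, ζ = 1.38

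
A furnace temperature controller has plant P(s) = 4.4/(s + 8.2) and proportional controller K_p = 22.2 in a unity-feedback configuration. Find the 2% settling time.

Closed-loop transfer function: T(s) = K_p·P(s)/(1 + K_p·P(s)) = 97.68/(s + 8.2 + 97.68) = 97.68/(s + 105.9).
Time constant τ = 1/105.9 = 0.009445 s, so the 2% settling time is about 4τ = 0.0378 s.

T_s ≈ 0.0378 s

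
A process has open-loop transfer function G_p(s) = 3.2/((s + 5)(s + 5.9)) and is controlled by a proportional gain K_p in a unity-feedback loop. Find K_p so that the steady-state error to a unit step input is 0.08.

K_p = 106

The loop is type 0, so e_ss(step) = 1/(1 + K_pos) with K_pos = K_p·G_p(0).
G_p(0) = 0.1085. Require 1/(1 + K_p·0.1085) = 0.08, so 1 + 0.1085·K_p = 12.5.
K_p = (12.5 − 1)/0.1085 = 106.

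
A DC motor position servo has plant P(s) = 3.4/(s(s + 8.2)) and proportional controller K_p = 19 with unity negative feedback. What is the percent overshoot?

The closed-loop denominator s² + 8.2s + 64.6 gives ω_n = √64.6 = 8.037 and ζ = 8.2/(2ω_n) = 0.5101.
%OS = 100·exp(−πζ/√(1−ζ²)) = 100·exp(−π·0.5101/√0.7398) = 15.5%.

15.5%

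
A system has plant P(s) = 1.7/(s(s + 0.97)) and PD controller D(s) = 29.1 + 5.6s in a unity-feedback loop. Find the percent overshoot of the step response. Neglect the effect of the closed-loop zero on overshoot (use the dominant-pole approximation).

Forward path: (29.1 + 5.6s)·1.7/(s(s+0.97)). The closed-loop characteristic equation is s² + (0.97 + 1.7·5.6)s + 1.7·29.1 = 0.
That is s² + 10.49s + 49.47 = 0, so ω_n = 7.033 rad/s and ζ = 10.49/(2·7.033) = 0.7457.
%OS = 100·exp(−πζ/√(1−ζ²)) = 2.97%.

2.97%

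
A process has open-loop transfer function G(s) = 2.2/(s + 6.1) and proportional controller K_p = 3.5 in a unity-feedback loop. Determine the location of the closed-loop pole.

Closed-loop transfer function: T(s) = K_p·G(s)/(1 + K_p·G(s)) = 7.7/(s + 6.1 + 7.7) = 7.7/(s + 13.8).
The closed-loop pole is at s = −13.8.

s = -13.8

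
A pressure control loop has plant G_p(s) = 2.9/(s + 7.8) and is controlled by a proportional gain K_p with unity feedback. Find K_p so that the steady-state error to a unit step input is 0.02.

Steady-state error for a unit step on this type-0 loop is 1/(1 + K_p·G_p(0)).
G_p(0) = 0.3718. Require 1/(1 + K_p·0.3718) = 0.02, so 1 + 0.3718·K_p = 50.
K_p = (50 − 1)/0.3718 = 132.

K_p = 132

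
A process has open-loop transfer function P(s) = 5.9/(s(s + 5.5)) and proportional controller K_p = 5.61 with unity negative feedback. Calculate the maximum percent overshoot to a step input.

18.1%

From 1 + K_pP(s) = 0: s² + 5.5s + 33.1 = 0 ⇒ ω_n = 5.753, ζ = 0.478.
%OS = 100·exp(−πζ/√(1−ζ²)) = 100·exp(−π·0.478/√0.7715) = 18.1%.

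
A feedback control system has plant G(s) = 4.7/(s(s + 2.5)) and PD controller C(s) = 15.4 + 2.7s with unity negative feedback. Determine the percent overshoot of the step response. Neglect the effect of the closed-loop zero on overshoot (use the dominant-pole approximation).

0.198%

Forward path: (15.4 + 2.7s)·4.7/(s(s+2.5)). The closed-loop characteristic equation is s² + (2.5 + 4.7·2.7)s + 4.7·15.4 = 0.
That is s² + 15.19s + 72.38 = 0, so ω_n = 8.508 rad/s and ζ = 15.19/(2·8.508) = 0.8927.
%OS = 100·exp(−πζ/√(1−ζ²)) = 0.198%.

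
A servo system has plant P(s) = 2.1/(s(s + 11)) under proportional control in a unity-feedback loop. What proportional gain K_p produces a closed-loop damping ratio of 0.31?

K_p = 150

Closed-loop characteristic equation: s² + 11s + K_p·2.1 = 0.
So ω_n = √(2.1K_p) and 2ζω_n = 11, giving ζ = 11/(2√(2.1K_p)).
Setting ζ = 0.31: √(2.1K_p) = 11/(2·0.31) = 17.74, so K_p = 314.8/2.1 = 150.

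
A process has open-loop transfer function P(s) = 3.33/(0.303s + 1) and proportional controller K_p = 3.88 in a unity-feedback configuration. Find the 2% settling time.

T_s ≈ 0.0871 s

Closed loop: T(s) = K_p·P/(1+K_p·P) = 12.92/(0.303s + 1 + 12.92), with pole at s = −(1 + 12.92)/0.303 = −45.94.
τ = 1/45.94 = 0.02177 s, so 2% settling time ≈ 4τ = 0.0871 s.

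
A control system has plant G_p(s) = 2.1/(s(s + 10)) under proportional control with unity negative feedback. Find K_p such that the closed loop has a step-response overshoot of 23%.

From %OS = 100·exp(−πζ/√(1−ζ²)) = 23%, ζ = −ln(0.23)/√(π²+ln²(0.23)) = 0.4237.
Characteristic equation s² + 10s + 2.1K_p = 0 gives ζ = 10/(2√(2.1K_p)).
Setting ζ = 0.4237: √(2.1K_p) = 10/(2·0.4237) = 11.8, so K_p = 139.2/2.1 = 66.3.

K_p = 66.3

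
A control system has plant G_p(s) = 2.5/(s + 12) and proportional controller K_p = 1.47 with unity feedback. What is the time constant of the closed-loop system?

Closed-loop transfer function: T(s) = K_p·G_p(s)/(1 + K_p·G_p(s)) = 3.675/(s + 12 + 3.675) = 3.675/(s + 15.68).
Time constant τ = 1/15.68 = 0.0638 s.

τ = 0.0638 s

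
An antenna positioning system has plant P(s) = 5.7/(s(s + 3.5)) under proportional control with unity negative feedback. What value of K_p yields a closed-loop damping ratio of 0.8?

Closed-loop characteristic equation: s² + 3.5s + K_p·5.7 = 0.
So ω_n = √(5.7K_p) and 2ζω_n = 3.5, giving ζ = 3.5/(2√(5.7K_p)).
Setting ζ = 0.8: √(5.7K_p) = 3.5/(2·0.8) = 2.188, so K_p = 4.785/5.7 = 0.84.

K_p = 0.84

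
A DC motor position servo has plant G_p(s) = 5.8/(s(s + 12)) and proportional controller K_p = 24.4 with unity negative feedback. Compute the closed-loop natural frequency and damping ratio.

ω_n = 11.9 rad/s, ζ = 0.504

The closed-loop denominator is s(s+12) + 24.4·5.8 = s² + 12s + 141.5.
So ω_n² = 141.5 ⇒ ω_n = 11.9 rad/s, and ζ = 12/(2ω_n) = 0.504.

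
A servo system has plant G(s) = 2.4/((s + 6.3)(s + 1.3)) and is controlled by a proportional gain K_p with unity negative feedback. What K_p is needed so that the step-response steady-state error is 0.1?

Steady-state error for a unit step on this type-0 loop is 1/(1 + K_p·G(0)).
G(0) = 0.293. Require 1/(1 + K_p·0.293) = 0.1, so 1 + 0.293·K_p = 10.
K_p = (10 − 1)/0.293 = 30.7.

K_p = 30.7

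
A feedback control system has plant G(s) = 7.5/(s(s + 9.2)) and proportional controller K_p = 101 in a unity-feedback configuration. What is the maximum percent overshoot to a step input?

The closed-loop denominator s² + 9.2s + 757.5 gives ω_n = √757.5 = 27.52 and ζ = 9.2/(2ω_n) = 0.1671.
%OS = 100·exp(−πζ/√(1−ζ²)) = 100·exp(−π·0.1671/√0.9721) = 58.7%.

58.7%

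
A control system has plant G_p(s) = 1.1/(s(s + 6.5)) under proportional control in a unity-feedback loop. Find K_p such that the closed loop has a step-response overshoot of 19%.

K_p = 44

From %OS = 100·exp(−πζ/√(1−ζ²)) = 19%, ζ = −ln(0.19)/√(π²+ln²(0.19)) = 0.4673.
Characteristic equation s² + 6.5s + 1.1K_p = 0 gives ζ = 6.5/(2√(1.1K_p)).
Setting ζ = 0.4673: √(1.1K_p) = 6.5/(2·0.4673) = 6.954, so K_p = 48.36/1.1 = 44.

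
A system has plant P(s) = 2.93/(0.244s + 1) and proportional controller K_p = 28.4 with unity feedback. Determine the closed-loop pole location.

Closed loop: T(s) = K_p·P/(1+K_p·P) = 83.21/(0.244s + 1 + 83.21), with pole at s = −(1 + 83.21)/0.244 = −345.1.

s = -345.1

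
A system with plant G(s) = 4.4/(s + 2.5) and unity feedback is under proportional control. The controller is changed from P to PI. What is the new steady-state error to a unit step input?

Adding integral action puts a pole at s = 0 in the forward path, raising the system type to 1; a type-1 loop has zero steady-state error to a step.

0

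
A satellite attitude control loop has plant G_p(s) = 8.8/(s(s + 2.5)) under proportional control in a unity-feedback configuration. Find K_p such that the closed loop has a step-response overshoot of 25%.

K_p = 1.09

From %OS = 100·exp(−πζ/√(1−ζ²)) = 25%, ζ = −ln(0.25)/√(π²+ln²(0.25)) = 0.4037.
Characteristic equation s² + 2.5s + 8.8K_p = 0 gives ζ = 2.5/(2√(8.8K_p)).
Setting ζ = 0.4037: √(8.8K_p) = 2.5/(2·0.4037) = 3.096, so K_p = 9.587/8.8 = 1.09.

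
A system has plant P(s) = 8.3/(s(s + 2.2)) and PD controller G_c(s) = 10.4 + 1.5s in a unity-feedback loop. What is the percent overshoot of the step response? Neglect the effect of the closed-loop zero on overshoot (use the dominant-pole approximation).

1.78%

Forward path: (10.4 + 1.5s)·8.3/(s(s+2.2)). The closed-loop characteristic equation is s² + (2.2 + 8.3·1.5)s + 8.3·10.4 = 0.
That is s² + 14.65s + 86.32 = 0, so ω_n = 9.291 rad/s and ζ = 14.65/(2·9.291) = 0.7884.
%OS = 100·exp(−πζ/√(1−ζ²)) = 1.78%.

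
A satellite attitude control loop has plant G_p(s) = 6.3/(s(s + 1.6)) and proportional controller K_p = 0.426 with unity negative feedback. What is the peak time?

Closed-loop characteristic equation: s² + 1.6s + 2.684 = 0, so ω_n = 1.638 rad/s and ζ = 1.6/(2·1.638) = 0.4883.
Damped frequency ω_d = ω_n√(1−ζ²) = 1.43 rad/s, so peak time T_p = π/ω_d = 2.2 s.

T_p = 2.2 s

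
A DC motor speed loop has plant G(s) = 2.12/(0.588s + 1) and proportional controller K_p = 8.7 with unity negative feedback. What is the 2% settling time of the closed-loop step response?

Closed loop: T(s) = K_p·G/(1+K_p·G) = 18.44/(0.588s + 1 + 18.44), with pole at s = −(1 + 18.44)/0.588 = −33.07.
τ = 1/33.07 = 0.03024 s, so 2% settling time ≈ 4τ = 0.121 s.

T_s ≈ 0.121 s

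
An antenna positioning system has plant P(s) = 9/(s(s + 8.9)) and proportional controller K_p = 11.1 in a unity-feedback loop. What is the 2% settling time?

T_s ≈ 0.899 s

From 1 + K_pP(s) = 0: s² + 8.9s + 99.9 = 0 ⇒ ω_n = 9.995, ζ = 0.4452.
2% settling time T_s ≈ 4/(ζω_n) = 4/4.45 = 0.899 s.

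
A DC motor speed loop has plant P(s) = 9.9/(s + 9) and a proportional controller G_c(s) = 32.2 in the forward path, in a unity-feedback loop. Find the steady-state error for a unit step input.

The loop is type 0. Static position error constant K_pos = G_c(0)·P(0) = 32.2·1.1 = 35.42.
Steady-state error to a unit step: e_ss = 1/(1+K_pos) = 1/36.42 = 0.0275.

0.0275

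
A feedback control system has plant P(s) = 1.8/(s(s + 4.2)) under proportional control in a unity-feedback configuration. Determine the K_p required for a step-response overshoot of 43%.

From %OS = 100·exp(−πζ/√(1−ζ²)) = 43%, ζ = −ln(0.43)/√(π²+ln²(0.43)) = 0.2594.
Characteristic equation s² + 4.2s + 1.8K_p = 0 gives ζ = 4.2/(2√(1.8K_p)).
Setting ζ = 0.2594: √(1.8K_p) = 4.2/(2·0.2594) = 8.094, so K_p = 65.52/1.8 = 36.4.

K_p = 36.4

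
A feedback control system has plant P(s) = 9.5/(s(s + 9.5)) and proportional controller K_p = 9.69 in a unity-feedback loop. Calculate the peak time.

Closed-loop characteristic equation: s² + 9.5s + 92.05 = 0, so ω_n = 9.595 rad/s and ζ = 9.5/(2·9.595) = 0.4951.
Damped frequency ω_d = ω_n√(1−ζ²) = 8.336 rad/s, so peak time T_p = π/ω_d = 0.377 s.

T_p = 0.377 s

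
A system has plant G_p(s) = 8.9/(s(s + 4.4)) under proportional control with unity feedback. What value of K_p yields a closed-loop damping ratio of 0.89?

Closed-loop characteristic equation: s² + 4.4s + K_p·8.9 = 0.
So ω_n = √(8.9K_p) and 2ζω_n = 4.4, giving ζ = 4.4/(2√(8.9K_p)).
Setting ζ = 0.89: √(8.9K_p) = 4.4/(2·0.89) = 2.472, so K_p = 6.11/8.9 = 0.687.

K_p = 0.687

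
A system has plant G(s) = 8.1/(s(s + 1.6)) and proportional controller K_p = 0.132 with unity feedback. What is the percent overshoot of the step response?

2.16%

Closed-loop characteristic equation: s² + 1.6s + 1.069 = 0, so ω_n = 1.034 rad/s and ζ = 1.6/(2·1.034) = 0.7737.
%OS = 100·exp(−πζ/√(1−ζ²)) = 100·exp(−π·0.7737/√0.4014) = 2.16%.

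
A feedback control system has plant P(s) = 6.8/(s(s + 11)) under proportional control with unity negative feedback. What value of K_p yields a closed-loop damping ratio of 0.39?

Closed-loop characteristic equation: s² + 11s + K_p·6.8 = 0.
So ω_n = √(6.8K_p) and 2ζω_n = 11, giving ζ = 11/(2√(6.8K_p)).
Setting ζ = 0.39: √(6.8K_p) = 11/(2·0.39) = 14.1, so K_p = 198.9/6.8 = 29.2.

K_p = 29.2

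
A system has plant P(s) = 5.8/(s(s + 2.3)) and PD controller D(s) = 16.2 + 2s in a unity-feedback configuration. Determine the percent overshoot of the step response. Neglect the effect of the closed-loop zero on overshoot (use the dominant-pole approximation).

3.95%

Forward path: (16.2 + 2s)·5.8/(s(s+2.3)). The closed-loop characteristic equation is s² + (2.3 + 5.8·2)s + 5.8·16.2 = 0.
That is s² + 13.9s + 93.96 = 0, so ω_n = 9.693 rad/s and ζ = 13.9/(2·9.693) = 0.717.
%OS = 100·exp(−πζ/√(1−ζ²)) = 3.95%.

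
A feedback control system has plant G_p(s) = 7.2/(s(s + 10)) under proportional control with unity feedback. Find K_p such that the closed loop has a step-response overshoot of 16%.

K_p = 13.7

From %OS = 100·exp(−πζ/√(1−ζ²)) = 16%, ζ = −ln(0.16)/√(π²+ln²(0.16)) = 0.5039.
Characteristic equation s² + 10s + 7.2K_p = 0 gives ζ = 10/(2√(7.2K_p)).
Setting ζ = 0.5039: √(7.2K_p) = 10/(2·0.5039) = 9.923, so K_p = 98.47/7.2 = 13.7.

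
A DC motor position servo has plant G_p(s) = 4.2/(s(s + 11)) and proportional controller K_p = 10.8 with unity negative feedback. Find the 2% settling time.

Closed-loop characteristic equation: s² + 11s + 45.36 = 0, so ω_n = 6.735 rad/s and ζ = 11/(2·6.735) = 0.8166.
2% settling time T_s ≈ 4/(ζω_n) = 4/5.5 = 0.727 s.

T_s ≈ 0.727 s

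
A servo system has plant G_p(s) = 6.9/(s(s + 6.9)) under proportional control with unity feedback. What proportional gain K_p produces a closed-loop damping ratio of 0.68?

K_p = 3.73

Closed-loop characteristic equation: s² + 6.9s + K_p·6.9 = 0.
So ω_n = √(6.9K_p) and 2ζω_n = 6.9, giving ζ = 6.9/(2√(6.9K_p)).
Setting ζ = 0.68: √(6.9K_p) = 6.9/(2·0.68) = 5.074, so K_p = 25.74/6.9 = 3.73.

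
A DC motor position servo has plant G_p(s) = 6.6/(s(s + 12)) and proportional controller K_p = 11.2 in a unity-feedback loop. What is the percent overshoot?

Closed-loop characteristic equation: s² + 12s + 73.92 = 0, so ω_n = 8.598 rad/s and ζ = 12/(2·8.598) = 0.6979.
%OS = 100·exp(−πζ/√(1−ζ²)) = 100·exp(−π·0.6979/√0.513) = 4.68%.

4.68%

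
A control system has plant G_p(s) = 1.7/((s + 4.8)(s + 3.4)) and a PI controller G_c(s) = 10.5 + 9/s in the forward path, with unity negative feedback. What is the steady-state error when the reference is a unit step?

The open loop G_c(s)G_p(s) has a pole at the origin (type 1), so the static position error constant is infinite and e_ss = 1/(1+∞) = 0.

0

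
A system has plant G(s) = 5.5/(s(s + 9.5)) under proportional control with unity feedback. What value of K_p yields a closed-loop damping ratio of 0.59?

Closed-loop characteristic equation: s² + 9.5s + K_p·5.5 = 0.
So ω_n = √(5.5K_p) and 2ζω_n = 9.5, giving ζ = 9.5/(2√(5.5K_p)).
Setting ζ = 0.59: √(5.5K_p) = 9.5/(2·0.59) = 8.051, so K_p = 64.82/5.5 = 11.8.

K_p = 11.8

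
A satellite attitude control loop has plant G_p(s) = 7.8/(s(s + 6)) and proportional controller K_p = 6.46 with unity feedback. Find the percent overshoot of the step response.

The closed-loop denominator s² + 6s + 50.39 gives ω_n = √50.39 = 7.098 and ζ = 6/(2ω_n) = 0.4226.
%OS = 100·exp(−πζ/√(1−ζ²)) = 100·exp(−π·0.4226/√0.8214) = 23.1%.

23.1%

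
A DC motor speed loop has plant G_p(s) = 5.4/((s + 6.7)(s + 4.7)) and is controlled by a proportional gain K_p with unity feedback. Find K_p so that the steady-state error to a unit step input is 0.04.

The loop is type 0, so e_ss(step) = 1/(1 + K_pos) with K_pos = K_p·G_p(0).
G_p(0) = 0.1715. Require 1/(1 + K_p·0.1715) = 0.04, so 1 + 0.1715·K_p = 25.
K_p = (25 − 1)/0.1715 = 140.

K_p = 140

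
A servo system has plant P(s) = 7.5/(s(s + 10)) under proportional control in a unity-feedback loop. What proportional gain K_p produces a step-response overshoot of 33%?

From %OS = 100·exp(−πζ/√(1−ζ²)) = 33%, ζ = −ln(0.33)/√(π²+ln²(0.33)) = 0.3328.
Characteristic equation s² + 10s + 7.5K_p = 0 gives ζ = 10/(2√(7.5K_p)).
Setting ζ = 0.3328: √(7.5K_p) = 10/(2·0.3328) = 15.02, so K_p = 225.7/7.5 = 30.1.

K_p = 30.1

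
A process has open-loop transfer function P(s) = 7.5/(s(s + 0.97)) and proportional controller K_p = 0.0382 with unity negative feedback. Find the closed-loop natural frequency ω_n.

ω_n = 0.535 rad/s

1 + K_p·P(s) = 0 gives s² + 0.97s + 0.2865 = 0.
Matching s² + 2ζω_n s + ω_n²: ω_n = √0.2865 = 0.5353 rad/s and 2ζω_n = 0.97, so ζ = 0.97/(2·0.5353) = 0.906.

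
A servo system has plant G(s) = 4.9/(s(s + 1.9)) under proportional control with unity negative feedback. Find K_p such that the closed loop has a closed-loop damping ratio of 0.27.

K_p = 2.53

Closed-loop characteristic equation: s² + 1.9s + K_p·4.9 = 0.
So ω_n = √(4.9K_p) and 2ζω_n = 1.9, giving ζ = 1.9/(2√(4.9K_p)).
Setting ζ = 0.27: √(4.9K_p) = 1.9/(2·0.27) = 3.519, so K_p = 12.38/4.9 = 2.53.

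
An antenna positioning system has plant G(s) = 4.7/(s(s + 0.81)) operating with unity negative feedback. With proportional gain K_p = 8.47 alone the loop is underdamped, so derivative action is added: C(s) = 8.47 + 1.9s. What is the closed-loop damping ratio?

Forward path: (8.47 + 1.9s)·4.7/(s(s+0.81)). The closed-loop characteristic equation is s² + (0.81 + 4.7·1.9)s + 4.7·8.47 = 0.
That is s² + 9.74s + 39.81 = 0, so ω_n = 6.309 rad/s and ζ = 9.74/(2·6.309) = 0.7719.

ζ = 0.772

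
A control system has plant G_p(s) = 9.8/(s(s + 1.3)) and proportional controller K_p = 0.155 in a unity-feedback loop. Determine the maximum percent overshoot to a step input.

Closed-loop characteristic equation: s² + 1.3s + 1.519 = 0, so ω_n = 1.232 rad/s and ζ = 1.3/(2·1.232) = 0.5274.
%OS = 100·exp(−πζ/√(1−ζ²)) = 100·exp(−π·0.5274/√0.7219) = 14.2%.

14.2%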